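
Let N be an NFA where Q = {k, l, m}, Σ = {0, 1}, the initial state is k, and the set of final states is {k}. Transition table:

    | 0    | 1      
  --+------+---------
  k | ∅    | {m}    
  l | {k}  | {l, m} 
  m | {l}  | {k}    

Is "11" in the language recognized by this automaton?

Yes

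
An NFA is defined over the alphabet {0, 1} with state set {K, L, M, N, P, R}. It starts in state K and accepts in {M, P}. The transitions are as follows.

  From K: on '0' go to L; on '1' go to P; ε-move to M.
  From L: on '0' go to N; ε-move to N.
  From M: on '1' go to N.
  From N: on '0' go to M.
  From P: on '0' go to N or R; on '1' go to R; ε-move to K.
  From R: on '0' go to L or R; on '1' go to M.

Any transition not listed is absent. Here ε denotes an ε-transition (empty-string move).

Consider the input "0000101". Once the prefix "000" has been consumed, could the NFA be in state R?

Start: ε-closure({K}) = {K, M}.
Read '0': K→{L}, M→∅; union {L}; ε-closure = {L, N}.
Read '0': L→{N}, N→{M}; now {M, N}.
Read '0': M→∅, N→{M}; now {M}.
State R is not in {M}.

No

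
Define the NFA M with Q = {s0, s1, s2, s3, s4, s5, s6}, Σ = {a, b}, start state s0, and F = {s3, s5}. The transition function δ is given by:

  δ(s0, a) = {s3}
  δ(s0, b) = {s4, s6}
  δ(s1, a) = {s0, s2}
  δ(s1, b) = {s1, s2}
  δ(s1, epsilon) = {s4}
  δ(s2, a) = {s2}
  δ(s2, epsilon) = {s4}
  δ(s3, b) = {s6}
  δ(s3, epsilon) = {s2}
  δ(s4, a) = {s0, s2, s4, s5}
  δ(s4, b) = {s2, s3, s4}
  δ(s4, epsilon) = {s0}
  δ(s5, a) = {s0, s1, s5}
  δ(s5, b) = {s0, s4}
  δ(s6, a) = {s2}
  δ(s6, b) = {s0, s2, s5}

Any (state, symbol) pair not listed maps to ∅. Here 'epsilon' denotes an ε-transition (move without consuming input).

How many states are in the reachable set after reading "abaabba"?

Start in {s0}.
Read 'a': s0→{s3}; union {s3}; ε-closure = {s0, s2, s3, s4}.
Read 'b': s0→{s4, s6}, s2→∅, s3→{s6}, s4→{s2, s3, s4}; union {s2, s3, s4, s6}; ε-closure = {s0, s2, s3, s4, s6}.
Read 'a': s0→{s3}, s2→{s2}, s3→∅, s4→{s0, s2, s4, s5}, s6→{s2}; now {s0, s2, s3, s4, s5}.
Read 'a': s0→{s3}, s2→{s2}, s3→∅, s4→{s0, s2, s4, s5}, s5→{s0, s1, s5}; now {s0, s1, s2, s3, s4, s5}.
Read 'b': s0→{s4, s6}, s1→{s1, s2}, s2→∅, s3→{s6}, s4→{s2, s3, s4}, s5→{s0, s4}; now {s0, s1, s2, s3, s4, s6}.
Read 'b': s0→{s4, s6}, s1→{s1, s2}, s2→∅, s3→{s6}, s4→{s2, s3, s4}, s6→{s0, s2, s5}; now {s0, s1, s2, s3, s4, s5, s6}.
Read 'a': s0→{s3}, s1→{s0, s2}, s2→{s2}, s3→∅, s4→{s0, s2, s4, s5}, s5→{s0, s1, s5}, s6→{s2}; now {s0, s1, s2, s3, s4, s5}.
That set has 6 states.

6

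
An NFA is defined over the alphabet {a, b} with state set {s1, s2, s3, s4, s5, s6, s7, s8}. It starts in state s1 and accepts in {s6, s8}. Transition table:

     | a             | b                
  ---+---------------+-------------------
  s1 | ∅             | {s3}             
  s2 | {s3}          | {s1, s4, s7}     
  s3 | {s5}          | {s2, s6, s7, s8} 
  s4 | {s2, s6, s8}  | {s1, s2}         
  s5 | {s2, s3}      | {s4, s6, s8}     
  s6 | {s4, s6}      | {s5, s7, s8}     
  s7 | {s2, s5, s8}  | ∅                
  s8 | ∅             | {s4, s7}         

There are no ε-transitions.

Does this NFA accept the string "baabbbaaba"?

Yes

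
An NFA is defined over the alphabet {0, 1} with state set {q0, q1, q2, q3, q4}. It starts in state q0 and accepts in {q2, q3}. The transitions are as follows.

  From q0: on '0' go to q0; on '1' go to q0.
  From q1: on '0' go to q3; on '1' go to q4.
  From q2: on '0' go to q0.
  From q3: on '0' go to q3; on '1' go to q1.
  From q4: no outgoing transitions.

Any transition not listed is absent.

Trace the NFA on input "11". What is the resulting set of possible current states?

{q0}

Start in {q0}.
Read '1': {q0} → {q0}.
Read '1': {q0} → {q0}.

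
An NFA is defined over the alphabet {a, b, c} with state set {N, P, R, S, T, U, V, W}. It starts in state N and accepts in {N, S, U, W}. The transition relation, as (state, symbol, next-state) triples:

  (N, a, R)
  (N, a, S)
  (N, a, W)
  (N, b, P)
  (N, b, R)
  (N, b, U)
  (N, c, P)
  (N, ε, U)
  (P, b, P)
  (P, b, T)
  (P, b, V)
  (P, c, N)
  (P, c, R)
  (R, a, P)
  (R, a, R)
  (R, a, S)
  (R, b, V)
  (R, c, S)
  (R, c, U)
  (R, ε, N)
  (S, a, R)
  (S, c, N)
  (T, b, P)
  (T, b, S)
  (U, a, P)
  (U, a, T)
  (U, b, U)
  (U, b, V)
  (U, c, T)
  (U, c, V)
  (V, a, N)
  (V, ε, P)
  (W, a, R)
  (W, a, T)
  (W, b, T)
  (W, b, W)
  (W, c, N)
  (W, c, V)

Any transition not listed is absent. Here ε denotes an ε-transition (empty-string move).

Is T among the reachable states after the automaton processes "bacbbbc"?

Start: ε-closure({N}) = {N, U}.
Read 'b': N→{P, R, U}, U→{U, V}; union {P, R, U, V}; ε-closure = {N, P, R, U, V}.
Read 'a': N→{R, S, W}, P→∅, R→{P, R, S}, U→{P, T}, V→{N}; union {N, P, R, S, T, W}; ε-closure = {N, P, R, S, T, U, W}.
Read 'c': N→{P}, P→{N, R}, R→{S, U}, S→{N}, T→∅, U→{T, V}, W→{N, V}; now {N, P, R, S, T, U, V}.
Read 'b': N→{P, R, U}, P→{P, T, V}, R→{V}, S→∅, T→{P, S}, U→{U, V}, V→∅; union {P, R, S, T, U, V}; ε-closure = {N, P, R, S, T, U, V}.
Read 'b': N→{P, R, U}, P→{P, T, V}, R→{V}, S→∅, T→{P, S}, U→{U, V}, V→∅; union {P, R, S, T, U, V}; ε-closure = {N, P, R, S, T, U, V}.
Read 'b': N→{P, R, U}, P→{P, T, V}, R→{V}, S→∅, T→{P, S}, U→{U, V}, V→∅; union {P, R, S, T, U, V}; ε-closure = {N, P, R, S, T, U, V}.
Read 'c': N→{P}, P→{N, R}, R→{S, U}, S→{N}, T→∅, U→{T, V}, V→∅; now {N, P, R, S, T, U, V}.
State T is in {N, P, R, S, T, U, V}.

Yes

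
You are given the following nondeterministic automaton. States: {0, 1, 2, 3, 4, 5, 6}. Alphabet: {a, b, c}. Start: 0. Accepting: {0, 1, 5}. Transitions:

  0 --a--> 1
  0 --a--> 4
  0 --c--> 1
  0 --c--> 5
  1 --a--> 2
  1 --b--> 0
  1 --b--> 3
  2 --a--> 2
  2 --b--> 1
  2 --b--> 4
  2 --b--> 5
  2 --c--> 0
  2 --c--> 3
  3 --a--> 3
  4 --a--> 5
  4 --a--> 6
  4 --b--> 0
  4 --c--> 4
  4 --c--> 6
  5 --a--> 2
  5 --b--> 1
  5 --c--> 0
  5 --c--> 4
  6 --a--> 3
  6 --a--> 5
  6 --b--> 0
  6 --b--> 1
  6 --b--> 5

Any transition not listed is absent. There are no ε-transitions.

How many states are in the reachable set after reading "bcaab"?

0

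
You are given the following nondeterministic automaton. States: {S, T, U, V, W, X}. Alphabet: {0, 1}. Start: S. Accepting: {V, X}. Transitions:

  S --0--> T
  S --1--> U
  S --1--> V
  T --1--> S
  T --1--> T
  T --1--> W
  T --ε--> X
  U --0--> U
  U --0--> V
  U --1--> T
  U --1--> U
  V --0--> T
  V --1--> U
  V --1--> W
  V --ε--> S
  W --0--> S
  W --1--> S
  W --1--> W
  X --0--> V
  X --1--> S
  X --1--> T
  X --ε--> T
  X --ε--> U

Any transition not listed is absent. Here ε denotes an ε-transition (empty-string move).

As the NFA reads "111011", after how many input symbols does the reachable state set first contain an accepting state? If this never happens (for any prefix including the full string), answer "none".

Start in {S}.
Read '1': S→{U, V}; union {U, V}; ε-closure = {S, U, V}.
None of the earlier sets intersect F, but {S, U, V} does.

1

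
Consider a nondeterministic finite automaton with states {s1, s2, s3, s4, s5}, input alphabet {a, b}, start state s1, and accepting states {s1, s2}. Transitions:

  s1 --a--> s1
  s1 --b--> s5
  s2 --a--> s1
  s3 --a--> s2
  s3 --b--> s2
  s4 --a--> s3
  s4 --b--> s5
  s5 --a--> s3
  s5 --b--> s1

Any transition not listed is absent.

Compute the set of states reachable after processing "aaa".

Start in {s1}.
Read 'a': s1→{s1}; now {s1}.
Read 'a': s1→{s1}; now {s1}.
Read 'a': s1→{s1}; now {s1}.

{s1}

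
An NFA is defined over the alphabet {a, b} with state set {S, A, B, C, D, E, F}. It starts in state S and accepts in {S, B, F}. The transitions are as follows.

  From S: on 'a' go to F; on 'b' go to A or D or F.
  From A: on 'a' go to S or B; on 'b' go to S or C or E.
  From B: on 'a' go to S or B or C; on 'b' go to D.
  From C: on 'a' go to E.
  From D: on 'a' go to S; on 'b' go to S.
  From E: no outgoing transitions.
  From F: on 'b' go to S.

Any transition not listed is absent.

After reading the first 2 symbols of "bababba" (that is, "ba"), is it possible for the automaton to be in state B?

Start in {S}.
Read 'b': {S} → {A, D, F}.
Read 'a': {A, D, F} → {S, B}.
State B is in {S, B}.

Yes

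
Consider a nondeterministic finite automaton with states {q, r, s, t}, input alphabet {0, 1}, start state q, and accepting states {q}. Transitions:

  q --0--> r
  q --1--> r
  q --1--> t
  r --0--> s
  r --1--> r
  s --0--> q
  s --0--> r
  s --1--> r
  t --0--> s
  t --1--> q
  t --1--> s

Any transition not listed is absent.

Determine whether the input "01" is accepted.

No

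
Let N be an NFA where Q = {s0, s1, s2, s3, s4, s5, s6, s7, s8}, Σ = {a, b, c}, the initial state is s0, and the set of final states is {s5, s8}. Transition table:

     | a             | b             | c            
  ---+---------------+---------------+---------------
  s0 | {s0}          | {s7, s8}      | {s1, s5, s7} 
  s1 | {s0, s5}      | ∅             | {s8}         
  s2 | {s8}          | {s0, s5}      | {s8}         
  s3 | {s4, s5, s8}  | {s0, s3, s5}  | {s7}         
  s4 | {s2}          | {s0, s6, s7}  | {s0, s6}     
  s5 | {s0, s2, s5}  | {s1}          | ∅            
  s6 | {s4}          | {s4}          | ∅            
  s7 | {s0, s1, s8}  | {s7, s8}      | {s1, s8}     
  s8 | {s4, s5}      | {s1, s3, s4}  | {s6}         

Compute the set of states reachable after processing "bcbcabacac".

{s0, s1, s5, s6, s7, s8}

Start in {s0}.
Read 'b': s0→{s7, s8}; now {s7, s8}.
Read 'c': s7→{s1, s8}, s8→{s6}; now {s1, s6, s8}.
Read 'b': s1→∅, s6→{s4}, s8→{s1, s3, s4}; now {s1, s3, s4}.
Read 'c': s1→{s8}, s3→{s7}, s4→{s0, s6}; now {s0, s6, s7, s8}.
Read 'a': s0→{s0}, s6→{s4}, s7→{s0, s1, s8}, s8→{s4, s5}; now {s0, s1, s4, s5, s8}.
Read 'b': s0→{s7, s8}, s1→∅, s4→{s0, s6, s7}, s5→{s1}, s8→{s1, s3, s4}; now {s0, s1, s3, s4, s6, s7, s8}.
Read 'a': s0→{s0}, s1→{s0, s5}, s3→{s4, s5, s8}, s4→{s2}, s6→{s4}, s7→{s0, s1, s8}, s8→{s4, s5}; now {s0, s1, s2, s4, s5, s8}.
Read 'c': s0→{s1, s5, s7}, s1→{s8}, s2→{s8}, s4→{s0, s6}, s5→∅, s8→{s6}; now {s0, s1, s5, s6, s7, s8}.
Read 'a': s0→{s0}, s1→{s0, s5}, s5→{s0, s2, s5}, s6→{s4}, s7→{s0, s1, s8}, s8→{s4, s5}; now {s0, s1, s2, s4, s5, s8}.
Read 'c': s0→{s1, s5, s7}, s1→{s8}, s2→{s8}, s4→{s0, s6}, s5→∅, s8→{s6}; now {s0, s1, s5, s6, s7, s8}.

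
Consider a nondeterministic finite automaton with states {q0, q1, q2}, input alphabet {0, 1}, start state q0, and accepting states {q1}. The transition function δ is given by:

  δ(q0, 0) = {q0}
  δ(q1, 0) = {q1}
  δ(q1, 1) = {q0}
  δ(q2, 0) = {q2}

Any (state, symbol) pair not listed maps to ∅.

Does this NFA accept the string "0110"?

No

Start in {q0}.
Read '0': q0→{q0}; now {q0}.
Read '1': q0→∅; now ∅.
The set is empty and remains empty for the remaining 2 symbols.
The final set ∅ contains no accepting state.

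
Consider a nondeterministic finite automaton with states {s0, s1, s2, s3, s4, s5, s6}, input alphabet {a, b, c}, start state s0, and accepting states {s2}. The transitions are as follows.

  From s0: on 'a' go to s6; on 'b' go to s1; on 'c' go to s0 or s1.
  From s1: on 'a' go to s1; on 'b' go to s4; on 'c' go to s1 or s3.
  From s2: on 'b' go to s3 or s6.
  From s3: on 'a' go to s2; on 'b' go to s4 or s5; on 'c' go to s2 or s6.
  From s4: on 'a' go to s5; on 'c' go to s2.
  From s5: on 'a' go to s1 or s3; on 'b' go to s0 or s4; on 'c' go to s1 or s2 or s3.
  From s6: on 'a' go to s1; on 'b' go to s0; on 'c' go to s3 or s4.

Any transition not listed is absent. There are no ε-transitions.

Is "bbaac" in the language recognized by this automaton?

Start in {s0}.
Read 'b': s0→{s1}; now {s1}.
Read 'b': s1→{s4}; now {s4}.
Read 'a': s4→{s5}; now {s5}.
Read 'a': s5→{s1, s3}; now {s1, s3}.
Read 'c': s1→{s1, s3}, s3→{s2, s6}; now {s1, s2, s3, s6}.
The final set {s1, s2, s3, s6} contains the accepting state s2.

Yes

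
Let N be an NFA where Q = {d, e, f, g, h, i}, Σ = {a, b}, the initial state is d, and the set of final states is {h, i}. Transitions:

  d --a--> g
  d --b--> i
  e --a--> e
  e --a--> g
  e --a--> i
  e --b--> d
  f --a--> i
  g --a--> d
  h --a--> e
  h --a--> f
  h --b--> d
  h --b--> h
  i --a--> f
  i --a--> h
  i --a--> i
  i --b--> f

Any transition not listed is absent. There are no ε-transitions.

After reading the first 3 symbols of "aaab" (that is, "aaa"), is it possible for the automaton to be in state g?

Start in {d}.
Read 'a': d→{g}; now {g}.
Read 'a': g→{d}; now {d}.
Read 'a': d→{g}; now {g}.
State g is in {g}.

Yes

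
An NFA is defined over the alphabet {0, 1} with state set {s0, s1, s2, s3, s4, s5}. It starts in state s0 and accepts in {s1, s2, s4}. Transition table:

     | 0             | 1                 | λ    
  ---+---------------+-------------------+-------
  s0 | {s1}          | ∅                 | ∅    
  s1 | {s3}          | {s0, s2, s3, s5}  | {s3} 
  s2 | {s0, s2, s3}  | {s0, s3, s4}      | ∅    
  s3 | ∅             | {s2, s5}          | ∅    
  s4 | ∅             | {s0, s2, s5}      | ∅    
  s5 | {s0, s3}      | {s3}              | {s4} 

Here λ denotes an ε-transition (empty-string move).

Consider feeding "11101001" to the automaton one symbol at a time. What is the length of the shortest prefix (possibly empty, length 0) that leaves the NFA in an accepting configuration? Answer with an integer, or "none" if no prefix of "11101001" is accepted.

none

Start in {s0}.
Read '1': {s0} → ∅.
The set is empty and remains empty for the remaining 7 symbols.
No reachable set along the way intersects F.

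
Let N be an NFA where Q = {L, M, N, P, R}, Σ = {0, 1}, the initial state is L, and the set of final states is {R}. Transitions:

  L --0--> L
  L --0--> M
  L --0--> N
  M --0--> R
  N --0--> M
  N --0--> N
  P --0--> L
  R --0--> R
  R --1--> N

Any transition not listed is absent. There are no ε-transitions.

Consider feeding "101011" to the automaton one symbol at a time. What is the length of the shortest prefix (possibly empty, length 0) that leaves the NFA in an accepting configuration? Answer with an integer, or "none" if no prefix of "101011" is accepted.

none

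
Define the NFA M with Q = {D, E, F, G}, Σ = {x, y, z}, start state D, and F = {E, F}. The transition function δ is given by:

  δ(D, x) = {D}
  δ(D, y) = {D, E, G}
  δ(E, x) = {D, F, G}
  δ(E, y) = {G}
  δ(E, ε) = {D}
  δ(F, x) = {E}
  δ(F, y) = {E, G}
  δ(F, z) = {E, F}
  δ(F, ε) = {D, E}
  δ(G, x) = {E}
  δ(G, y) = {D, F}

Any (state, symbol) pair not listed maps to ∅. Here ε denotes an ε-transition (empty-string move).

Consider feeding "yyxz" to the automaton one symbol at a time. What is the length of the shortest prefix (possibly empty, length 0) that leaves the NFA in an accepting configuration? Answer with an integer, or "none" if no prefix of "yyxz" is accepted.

1

Start in {D}.
Read 'y': {D} → {D, E, G}.
None of the earlier sets intersect F, but {D, E, G} does.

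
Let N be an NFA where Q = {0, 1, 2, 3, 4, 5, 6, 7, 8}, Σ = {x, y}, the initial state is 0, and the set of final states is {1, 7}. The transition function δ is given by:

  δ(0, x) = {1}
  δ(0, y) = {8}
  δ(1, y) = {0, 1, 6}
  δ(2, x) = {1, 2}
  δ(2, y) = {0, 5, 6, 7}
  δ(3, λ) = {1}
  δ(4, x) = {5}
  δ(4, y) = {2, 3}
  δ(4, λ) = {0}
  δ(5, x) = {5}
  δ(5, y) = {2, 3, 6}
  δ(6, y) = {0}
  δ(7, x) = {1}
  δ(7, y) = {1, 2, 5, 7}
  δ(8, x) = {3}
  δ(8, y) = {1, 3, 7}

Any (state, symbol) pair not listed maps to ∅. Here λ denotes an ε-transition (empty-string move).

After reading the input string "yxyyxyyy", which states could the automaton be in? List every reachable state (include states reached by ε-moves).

{0, 1, 3, 6, 7, 8}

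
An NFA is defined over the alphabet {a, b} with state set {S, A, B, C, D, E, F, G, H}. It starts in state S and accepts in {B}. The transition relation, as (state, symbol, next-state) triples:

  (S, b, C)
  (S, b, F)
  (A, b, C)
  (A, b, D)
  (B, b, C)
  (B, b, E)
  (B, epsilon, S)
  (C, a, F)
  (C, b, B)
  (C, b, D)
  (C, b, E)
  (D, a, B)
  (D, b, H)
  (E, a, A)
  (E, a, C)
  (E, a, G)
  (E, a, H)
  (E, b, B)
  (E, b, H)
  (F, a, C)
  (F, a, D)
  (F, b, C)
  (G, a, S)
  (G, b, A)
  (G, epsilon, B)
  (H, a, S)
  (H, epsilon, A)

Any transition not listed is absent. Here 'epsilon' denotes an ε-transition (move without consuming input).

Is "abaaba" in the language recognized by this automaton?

Start in {S}.
Read 'a': S→∅; now ∅.
The set is empty and remains empty for the remaining 5 symbols.
The final set ∅ contains no accepting state.

No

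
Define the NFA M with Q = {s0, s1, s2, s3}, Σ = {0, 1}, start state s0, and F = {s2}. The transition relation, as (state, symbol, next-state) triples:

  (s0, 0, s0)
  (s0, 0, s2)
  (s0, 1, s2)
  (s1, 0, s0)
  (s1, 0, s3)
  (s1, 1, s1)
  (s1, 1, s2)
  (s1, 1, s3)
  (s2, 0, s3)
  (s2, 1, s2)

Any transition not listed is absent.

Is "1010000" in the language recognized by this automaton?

No

Start in {s0}.
Read '1': {s0} → {s2}.
Read '0': {s2} → {s3}.
Read '1': {s3} → ∅.
The set is empty and remains empty for the remaining 4 symbols.
The final set ∅ contains no accepting state.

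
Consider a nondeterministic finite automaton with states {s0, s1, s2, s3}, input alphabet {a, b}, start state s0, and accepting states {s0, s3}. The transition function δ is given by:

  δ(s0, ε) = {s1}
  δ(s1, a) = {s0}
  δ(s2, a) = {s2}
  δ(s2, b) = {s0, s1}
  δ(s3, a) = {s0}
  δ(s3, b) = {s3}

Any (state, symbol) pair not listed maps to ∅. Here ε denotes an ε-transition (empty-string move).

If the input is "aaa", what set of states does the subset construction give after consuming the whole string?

Start: ε-closure({s0}) = {s0, s1}.
Read 'a': {s0, s1} → {s0, s1}.
Read 'a': {s0, s1} → {s0, s1}.
Read 'a': {s0, s1} → {s0, s1}.

{s0, s1}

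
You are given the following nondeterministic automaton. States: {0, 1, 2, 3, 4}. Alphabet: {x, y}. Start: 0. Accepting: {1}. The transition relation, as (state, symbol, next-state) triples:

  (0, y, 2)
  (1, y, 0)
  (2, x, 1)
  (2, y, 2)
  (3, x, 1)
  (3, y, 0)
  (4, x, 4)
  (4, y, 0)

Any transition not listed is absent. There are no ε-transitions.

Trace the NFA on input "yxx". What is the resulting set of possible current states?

∅

Start in {0}.
Read 'y': 0→{2}; now {2}.
Read 'x': 2→{1}; now {1}.
Read 'x': 1→∅; now ∅.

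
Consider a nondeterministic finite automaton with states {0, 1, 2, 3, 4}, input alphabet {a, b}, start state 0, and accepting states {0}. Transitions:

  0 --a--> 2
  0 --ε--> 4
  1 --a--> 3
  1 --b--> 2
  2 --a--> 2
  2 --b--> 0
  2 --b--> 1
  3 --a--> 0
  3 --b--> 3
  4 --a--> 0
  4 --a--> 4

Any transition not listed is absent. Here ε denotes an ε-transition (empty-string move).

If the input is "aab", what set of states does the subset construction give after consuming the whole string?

{0, 1, 4}

Start: ε-closure({0}) = {0, 4}.
Read 'a': 0→{2}, 4→{0, 4}; now {0, 2, 4}.
Read 'a': 0→{2}, 2→{2}, 4→{0, 4}; now {0, 2, 4}.
Read 'b': 0→∅, 2→{0, 1}, 4→∅; union {0, 1}; ε-closure = {0, 1, 4}.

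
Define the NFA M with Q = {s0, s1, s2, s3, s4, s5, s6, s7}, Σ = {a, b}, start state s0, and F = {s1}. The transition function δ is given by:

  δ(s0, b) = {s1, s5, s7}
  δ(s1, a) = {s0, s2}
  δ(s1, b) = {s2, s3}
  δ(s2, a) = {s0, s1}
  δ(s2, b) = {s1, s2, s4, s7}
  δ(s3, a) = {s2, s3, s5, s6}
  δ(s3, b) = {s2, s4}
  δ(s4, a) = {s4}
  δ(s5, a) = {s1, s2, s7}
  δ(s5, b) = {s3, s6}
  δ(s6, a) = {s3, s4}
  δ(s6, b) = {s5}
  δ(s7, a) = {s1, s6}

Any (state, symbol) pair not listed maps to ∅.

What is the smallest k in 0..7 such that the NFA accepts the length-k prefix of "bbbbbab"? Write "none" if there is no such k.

Start in {s0}.
Read 'b': {s0} → {s1, s5, s7}.
None of the earlier sets intersect F, but {s1, s5, s7} does.

1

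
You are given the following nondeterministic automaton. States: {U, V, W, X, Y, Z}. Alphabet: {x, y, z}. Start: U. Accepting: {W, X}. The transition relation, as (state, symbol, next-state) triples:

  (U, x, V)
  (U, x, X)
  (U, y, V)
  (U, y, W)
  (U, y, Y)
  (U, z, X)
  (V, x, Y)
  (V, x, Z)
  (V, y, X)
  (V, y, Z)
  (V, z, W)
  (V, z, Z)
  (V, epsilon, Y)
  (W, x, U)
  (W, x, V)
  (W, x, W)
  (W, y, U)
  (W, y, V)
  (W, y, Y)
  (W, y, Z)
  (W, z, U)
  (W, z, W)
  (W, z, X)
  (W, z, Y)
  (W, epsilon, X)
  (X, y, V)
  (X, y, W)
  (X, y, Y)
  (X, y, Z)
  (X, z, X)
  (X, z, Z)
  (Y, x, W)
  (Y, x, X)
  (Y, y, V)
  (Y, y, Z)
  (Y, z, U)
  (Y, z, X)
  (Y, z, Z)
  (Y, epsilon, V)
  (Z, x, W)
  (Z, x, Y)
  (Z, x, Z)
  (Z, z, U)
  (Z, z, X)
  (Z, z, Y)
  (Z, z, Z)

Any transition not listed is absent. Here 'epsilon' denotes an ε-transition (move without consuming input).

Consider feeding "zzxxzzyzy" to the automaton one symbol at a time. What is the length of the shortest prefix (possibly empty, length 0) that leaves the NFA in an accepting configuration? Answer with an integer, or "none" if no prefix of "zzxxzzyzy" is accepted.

1

Start in {U}.
Read 'z': {U} → {X}.
None of the earlier sets intersect F, but {X} does.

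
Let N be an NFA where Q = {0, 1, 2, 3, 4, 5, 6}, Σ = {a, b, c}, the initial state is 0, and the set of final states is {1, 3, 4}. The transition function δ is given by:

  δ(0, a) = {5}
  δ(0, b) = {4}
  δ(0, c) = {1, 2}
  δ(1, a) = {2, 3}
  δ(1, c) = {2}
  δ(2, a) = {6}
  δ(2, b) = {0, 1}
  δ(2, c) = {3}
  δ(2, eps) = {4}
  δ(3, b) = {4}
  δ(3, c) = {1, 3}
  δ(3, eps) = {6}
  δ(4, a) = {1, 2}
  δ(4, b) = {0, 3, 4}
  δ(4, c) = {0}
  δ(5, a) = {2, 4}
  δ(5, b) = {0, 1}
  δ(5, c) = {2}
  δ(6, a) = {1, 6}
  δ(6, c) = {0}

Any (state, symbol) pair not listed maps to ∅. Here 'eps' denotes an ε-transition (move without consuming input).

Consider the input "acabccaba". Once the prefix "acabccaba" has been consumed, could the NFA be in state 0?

No

Start in {0}.
Read 'a': {0} → {5}.
Read 'c': {5} → {2, 4}.
Read 'a': {2, 4} → {1, 2, 4, 6}.
Read 'b': {1, 2, 4, 6} → {0, 1, 3, 4, 6}.
Read 'c': {0, 1, 3, 4, 6} → {0, 1, 2, 3, 4, 6}.
Read 'c': {0, 1, 2, 3, 4, 6} → {0, 1, 2, 3, 4, 6}.
Read 'a': {0, 1, 2, 3, 4, 6} → {1, 2, 3, 4, 5, 6}.
Read 'b': {1, 2, 3, 4, 5, 6} → {0, 1, 3, 4, 6}.
Read 'a': {0, 1, 3, 4, 6} → {1, 2, 3, 4, 5, 6}.
State 0 is not in {1, 2, 3, 4, 5, 6}.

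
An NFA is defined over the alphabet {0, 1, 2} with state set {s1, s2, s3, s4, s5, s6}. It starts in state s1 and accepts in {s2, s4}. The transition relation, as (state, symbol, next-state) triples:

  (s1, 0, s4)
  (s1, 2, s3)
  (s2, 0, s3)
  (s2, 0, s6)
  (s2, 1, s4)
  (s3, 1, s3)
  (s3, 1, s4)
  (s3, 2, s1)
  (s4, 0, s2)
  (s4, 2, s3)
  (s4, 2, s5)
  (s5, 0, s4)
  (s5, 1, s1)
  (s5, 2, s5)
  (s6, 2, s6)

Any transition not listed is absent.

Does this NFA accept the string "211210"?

Yes

Start in {s1}.
Read '2': s1→{s3}; now {s3}.
Read '1': s3→{s3, s4}; now {s3, s4}.
Read '1': s3→{s3, s4}, s4→∅; now {s3, s4}.
Read '2': s3→{s1}, s4→{s3, s5}; now {s1, s3, s5}.
Read '1': s1→∅, s3→{s3, s4}, s5→{s1}; now {s1, s3, s4}.
Read '0': s1→{s4}, s3→∅, s4→{s2}; now {s2, s4}.
The final set {s2, s4} contains the accepting states s2, s4.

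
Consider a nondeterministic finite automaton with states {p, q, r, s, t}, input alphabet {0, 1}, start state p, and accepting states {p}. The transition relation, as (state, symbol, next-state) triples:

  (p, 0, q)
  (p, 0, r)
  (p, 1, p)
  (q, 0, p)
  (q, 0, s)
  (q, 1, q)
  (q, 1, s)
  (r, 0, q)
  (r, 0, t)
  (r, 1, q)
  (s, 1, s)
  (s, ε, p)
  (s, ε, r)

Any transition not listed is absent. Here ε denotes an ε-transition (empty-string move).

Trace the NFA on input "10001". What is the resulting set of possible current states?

Start in {p}.
Read '1': {p} → {p}.
Read '0': {p} → {q, r}.
Read '0': {q, r} → {p, q, r, s, t}.
Read '0': {p, q, r, s, t} → {p, q, r, s, t}.
Read '1': {p, q, r, s, t} → {p, q, r, s}.

{p, q, r, s}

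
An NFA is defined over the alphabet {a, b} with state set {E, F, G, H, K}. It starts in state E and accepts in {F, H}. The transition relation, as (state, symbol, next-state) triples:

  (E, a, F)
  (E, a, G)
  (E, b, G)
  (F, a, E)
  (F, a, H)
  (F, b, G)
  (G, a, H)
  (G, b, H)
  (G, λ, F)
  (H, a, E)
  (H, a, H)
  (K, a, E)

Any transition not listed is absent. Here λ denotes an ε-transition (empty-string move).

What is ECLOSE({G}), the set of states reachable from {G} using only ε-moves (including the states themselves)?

Begin with {G}.
ε-move G → F; add F.

{F, G}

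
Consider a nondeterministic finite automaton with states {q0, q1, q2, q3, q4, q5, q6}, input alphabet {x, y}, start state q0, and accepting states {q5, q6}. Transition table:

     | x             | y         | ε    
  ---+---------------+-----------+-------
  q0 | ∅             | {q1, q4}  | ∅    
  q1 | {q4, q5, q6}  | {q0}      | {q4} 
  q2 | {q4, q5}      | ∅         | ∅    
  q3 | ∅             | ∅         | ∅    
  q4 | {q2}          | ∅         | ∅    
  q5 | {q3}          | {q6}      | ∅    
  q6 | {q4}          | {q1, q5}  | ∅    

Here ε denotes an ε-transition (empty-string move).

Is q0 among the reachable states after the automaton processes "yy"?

Start in {q0}.
Read 'y': q0→{q1, q4}; now {q1, q4}.
Read 'y': q1→{q0}, q4→∅; now {q0}.
State q0 is in {q0}.

Yes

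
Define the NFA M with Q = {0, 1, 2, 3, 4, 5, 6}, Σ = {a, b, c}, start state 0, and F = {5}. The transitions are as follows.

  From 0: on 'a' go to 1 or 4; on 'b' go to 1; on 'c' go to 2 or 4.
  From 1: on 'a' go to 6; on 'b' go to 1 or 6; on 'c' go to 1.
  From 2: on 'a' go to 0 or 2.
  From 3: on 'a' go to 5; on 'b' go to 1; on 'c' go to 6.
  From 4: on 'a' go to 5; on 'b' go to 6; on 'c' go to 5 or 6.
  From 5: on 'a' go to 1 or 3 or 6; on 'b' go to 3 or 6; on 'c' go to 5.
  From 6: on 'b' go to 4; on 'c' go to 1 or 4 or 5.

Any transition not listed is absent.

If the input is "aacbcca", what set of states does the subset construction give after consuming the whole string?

{1, 3, 5, 6}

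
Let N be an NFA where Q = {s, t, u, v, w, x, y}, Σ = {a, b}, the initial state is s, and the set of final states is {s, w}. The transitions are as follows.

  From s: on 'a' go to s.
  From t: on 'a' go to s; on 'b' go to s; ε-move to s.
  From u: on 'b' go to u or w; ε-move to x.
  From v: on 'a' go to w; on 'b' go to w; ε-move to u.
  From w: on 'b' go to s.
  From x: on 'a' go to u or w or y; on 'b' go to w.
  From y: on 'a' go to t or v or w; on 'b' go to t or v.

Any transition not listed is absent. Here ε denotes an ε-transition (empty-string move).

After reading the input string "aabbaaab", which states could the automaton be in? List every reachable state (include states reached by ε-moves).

Start in {s}.
Read 'a': {s} → {s}.
Read 'a': {s} → {s}.
Read 'b': {s} → ∅.
The set is empty and remains empty for the remaining 5 symbols.

∅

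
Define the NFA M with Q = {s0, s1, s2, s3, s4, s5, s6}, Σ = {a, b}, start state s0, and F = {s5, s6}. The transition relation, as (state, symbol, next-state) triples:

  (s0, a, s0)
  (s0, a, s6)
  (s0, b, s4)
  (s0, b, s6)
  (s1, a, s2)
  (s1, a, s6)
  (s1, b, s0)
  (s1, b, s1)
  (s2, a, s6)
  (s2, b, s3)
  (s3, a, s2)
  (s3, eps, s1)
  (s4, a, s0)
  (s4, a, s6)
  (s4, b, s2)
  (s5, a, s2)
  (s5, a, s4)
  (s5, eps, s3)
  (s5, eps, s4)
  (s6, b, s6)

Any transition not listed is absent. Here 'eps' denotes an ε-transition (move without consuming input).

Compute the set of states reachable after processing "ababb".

{s2, s6}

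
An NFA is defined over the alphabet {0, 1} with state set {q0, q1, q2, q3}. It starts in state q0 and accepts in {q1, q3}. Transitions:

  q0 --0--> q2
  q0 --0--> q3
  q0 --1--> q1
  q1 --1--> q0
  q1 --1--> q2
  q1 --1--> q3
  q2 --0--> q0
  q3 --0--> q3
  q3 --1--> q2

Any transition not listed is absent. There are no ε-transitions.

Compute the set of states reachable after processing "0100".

Start in {q0}.
Read '0': q0→{q2, q3}; now {q2, q3}.
Read '1': q2→∅, q3→{q2}; now {q2}.
Read '0': q2→{q0}; now {q0}.
Read '0': q0→{q2, q3}; now {q2, q3}.

{q2, q3}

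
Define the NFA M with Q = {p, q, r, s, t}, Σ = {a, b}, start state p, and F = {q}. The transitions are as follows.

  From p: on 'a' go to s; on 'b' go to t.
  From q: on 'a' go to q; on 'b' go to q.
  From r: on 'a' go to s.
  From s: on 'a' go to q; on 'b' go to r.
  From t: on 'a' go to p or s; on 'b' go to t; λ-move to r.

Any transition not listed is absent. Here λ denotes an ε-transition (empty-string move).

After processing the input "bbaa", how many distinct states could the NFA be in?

2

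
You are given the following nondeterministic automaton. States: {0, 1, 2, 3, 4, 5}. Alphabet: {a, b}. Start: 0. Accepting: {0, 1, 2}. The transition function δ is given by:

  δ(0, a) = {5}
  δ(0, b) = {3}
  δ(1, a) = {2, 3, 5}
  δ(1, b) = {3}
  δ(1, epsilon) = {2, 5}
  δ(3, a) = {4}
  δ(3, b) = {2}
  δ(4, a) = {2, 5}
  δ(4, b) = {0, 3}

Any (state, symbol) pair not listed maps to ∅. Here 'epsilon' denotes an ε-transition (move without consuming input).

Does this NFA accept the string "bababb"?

Yes

Start in {0}.
Read 'b': 0→{3}; now {3}.
Read 'a': 3→{4}; now {4}.
Read 'b': 4→{0, 3}; now {0, 3}.
Read 'a': 0→{5}, 3→{4}; now {4, 5}.
Read 'b': 4→{0, 3}, 5→∅; now {0, 3}.
Read 'b': 0→{3}, 3→{2}; now {2, 3}.
The final set {2, 3} contains the accepting state 2.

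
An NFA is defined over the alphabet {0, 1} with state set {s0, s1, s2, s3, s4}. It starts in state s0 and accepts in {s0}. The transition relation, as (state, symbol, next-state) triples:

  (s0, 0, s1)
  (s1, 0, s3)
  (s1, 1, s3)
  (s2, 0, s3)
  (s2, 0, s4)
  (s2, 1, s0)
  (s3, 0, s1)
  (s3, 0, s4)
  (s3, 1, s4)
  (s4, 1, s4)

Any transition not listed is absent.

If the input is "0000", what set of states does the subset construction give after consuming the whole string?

Start in {s0}.
Read '0': {s0} → {s1}.
Read '0': {s1} → {s3}.
Read '0': {s3} → {s1, s4}.
Read '0': {s1, s4} → {s3}.

{s3}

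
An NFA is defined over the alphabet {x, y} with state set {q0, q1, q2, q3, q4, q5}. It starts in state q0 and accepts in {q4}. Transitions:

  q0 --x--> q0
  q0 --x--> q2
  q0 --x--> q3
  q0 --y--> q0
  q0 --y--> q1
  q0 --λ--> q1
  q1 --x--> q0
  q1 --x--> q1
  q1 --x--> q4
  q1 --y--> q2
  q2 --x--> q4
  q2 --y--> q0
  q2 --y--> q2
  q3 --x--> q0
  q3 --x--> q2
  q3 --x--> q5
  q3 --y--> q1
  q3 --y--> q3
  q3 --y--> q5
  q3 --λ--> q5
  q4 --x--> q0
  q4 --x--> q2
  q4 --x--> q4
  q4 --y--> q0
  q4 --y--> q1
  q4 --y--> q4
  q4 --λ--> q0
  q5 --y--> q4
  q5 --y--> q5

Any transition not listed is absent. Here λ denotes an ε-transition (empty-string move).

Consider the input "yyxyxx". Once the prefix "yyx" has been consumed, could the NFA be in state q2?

Start: ε-closure({q0}) = {q0, q1}.
Read 'y': {q0, q1} → {q0, q1, q2}.
Read 'y': {q0, q1, q2} → {q0, q1, q2}.
Read 'x': {q0, q1, q2} → {q0, q1, q2, q3, q4, q5}.
State q2 is in {q0, q1, q2, q3, q4, q5}.

Yes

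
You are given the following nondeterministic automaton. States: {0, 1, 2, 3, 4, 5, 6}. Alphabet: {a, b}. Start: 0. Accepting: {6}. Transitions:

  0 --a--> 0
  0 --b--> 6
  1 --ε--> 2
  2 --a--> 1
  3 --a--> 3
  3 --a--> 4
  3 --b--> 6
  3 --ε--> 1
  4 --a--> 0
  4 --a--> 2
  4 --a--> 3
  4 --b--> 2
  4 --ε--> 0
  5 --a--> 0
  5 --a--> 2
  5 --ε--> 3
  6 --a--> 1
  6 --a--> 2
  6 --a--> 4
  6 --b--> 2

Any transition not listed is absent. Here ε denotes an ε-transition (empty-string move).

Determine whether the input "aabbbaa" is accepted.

No

Start in {0}.
Read 'a': {0} → {0}.
Read 'a': {0} → {0}.
Read 'b': {0} → {6}.
Read 'b': {6} → {2}.
Read 'b': {2} → ∅.
The set is empty and remains empty for the remaining 2 symbols.
The final set ∅ contains no accepting state.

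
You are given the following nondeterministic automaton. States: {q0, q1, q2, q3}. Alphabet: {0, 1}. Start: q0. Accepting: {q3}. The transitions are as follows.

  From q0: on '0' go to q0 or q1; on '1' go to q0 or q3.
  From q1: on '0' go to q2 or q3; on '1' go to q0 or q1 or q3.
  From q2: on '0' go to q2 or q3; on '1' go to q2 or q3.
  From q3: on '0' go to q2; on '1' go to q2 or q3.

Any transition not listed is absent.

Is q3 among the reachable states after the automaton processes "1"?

Yes

Start in {q0}.
Read '1': q0→{q0, q3}; now {q0, q3}.
State q3 is in {q0, q3}.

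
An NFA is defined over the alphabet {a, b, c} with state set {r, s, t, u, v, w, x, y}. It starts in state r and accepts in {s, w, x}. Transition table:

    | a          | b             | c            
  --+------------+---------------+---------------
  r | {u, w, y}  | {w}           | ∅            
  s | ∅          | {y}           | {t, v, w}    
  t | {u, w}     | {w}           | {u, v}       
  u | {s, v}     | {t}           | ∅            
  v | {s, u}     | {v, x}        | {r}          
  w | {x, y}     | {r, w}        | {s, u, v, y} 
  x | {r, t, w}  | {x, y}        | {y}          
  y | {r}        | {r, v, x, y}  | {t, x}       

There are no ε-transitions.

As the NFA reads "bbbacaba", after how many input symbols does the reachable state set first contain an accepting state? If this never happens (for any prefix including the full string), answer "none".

Start in {r}.
Read 'b': r→{w}; now {w}.
None of the earlier sets intersect F, but {w} does.

1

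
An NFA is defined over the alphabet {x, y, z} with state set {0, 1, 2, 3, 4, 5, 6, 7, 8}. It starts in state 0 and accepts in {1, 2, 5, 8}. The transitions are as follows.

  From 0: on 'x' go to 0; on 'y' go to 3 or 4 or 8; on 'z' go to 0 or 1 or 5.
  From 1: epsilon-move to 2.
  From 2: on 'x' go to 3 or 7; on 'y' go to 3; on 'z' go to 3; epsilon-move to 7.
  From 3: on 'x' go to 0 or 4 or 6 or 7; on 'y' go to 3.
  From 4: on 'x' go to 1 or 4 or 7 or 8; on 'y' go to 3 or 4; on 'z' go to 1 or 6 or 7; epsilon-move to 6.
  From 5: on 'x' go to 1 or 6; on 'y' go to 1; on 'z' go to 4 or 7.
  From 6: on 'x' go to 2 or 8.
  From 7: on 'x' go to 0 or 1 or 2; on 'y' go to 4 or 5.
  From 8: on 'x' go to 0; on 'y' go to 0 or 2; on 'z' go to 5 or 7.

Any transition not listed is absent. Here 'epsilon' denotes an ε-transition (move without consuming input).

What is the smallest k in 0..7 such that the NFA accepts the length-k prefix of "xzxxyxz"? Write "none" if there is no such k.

2

Start in {0}.
Read 'x': 0→{0}; now {0}.
Read 'z': 0→{0, 1, 5}; union {0, 1, 5}; ε-closure = {0, 1, 2, 5, 7}.
None of the earlier sets intersect F, but {0, 1, 2, 5, 7} does.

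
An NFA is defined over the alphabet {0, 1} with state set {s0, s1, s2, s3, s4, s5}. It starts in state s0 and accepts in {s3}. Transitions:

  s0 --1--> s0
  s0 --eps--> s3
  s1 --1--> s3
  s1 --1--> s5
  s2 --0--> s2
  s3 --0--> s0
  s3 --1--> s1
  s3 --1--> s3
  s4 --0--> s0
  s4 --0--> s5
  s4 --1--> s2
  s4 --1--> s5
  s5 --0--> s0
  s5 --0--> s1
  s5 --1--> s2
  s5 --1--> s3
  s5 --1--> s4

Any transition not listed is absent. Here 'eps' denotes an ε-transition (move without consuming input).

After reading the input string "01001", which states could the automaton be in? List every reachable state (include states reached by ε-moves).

{s0, s1, s3}

Start: ε-closure({s0}) = {s0, s3}.
Read '0': s0→∅, s3→{s0}; union {s0}; ε-closure = {s0, s3}.
Read '1': s0→{s0}, s3→{s1, s3}; now {s0, s1, s3}.
Read '0': s0→∅, s1→∅, s3→{s0}; union {s0}; ε-closure = {s0, s3}.
Read '0': s0→∅, s3→{s0}; union {s0}; ε-closure = {s0, s3}.
Read '1': s0→{s0}, s3→{s1, s3}; now {s0, s1, s3}.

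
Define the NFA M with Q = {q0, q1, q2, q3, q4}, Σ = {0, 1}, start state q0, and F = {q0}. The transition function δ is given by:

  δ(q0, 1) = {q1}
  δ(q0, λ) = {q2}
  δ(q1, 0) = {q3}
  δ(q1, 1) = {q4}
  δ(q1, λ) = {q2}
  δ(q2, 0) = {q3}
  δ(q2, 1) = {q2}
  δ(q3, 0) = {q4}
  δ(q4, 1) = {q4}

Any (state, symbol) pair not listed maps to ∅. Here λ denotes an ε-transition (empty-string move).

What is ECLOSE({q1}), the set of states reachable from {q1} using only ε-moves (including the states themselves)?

{q1, q2}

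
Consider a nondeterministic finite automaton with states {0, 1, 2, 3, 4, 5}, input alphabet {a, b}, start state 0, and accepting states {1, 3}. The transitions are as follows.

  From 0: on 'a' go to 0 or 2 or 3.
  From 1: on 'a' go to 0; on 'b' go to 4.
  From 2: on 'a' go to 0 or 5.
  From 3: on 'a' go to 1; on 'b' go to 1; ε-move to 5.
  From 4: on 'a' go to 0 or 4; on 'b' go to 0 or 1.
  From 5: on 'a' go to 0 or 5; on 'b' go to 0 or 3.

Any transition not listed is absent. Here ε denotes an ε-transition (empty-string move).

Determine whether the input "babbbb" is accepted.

No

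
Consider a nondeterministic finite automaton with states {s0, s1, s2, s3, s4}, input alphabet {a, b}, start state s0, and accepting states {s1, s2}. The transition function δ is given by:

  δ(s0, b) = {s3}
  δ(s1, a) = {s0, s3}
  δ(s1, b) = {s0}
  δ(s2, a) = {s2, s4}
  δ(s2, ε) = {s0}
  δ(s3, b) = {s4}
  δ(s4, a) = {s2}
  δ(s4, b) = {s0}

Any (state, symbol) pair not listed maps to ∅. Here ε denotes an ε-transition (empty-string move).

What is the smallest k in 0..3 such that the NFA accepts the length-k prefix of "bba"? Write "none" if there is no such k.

Start in {s0}.
Read 'b': s0→{s3}; now {s3}.
Read 'b': s3→{s4}; now {s4}.
Read 'a': s4→{s2}; union {s2}; ε-closure = {s0, s2}.
None of the earlier sets intersect F, but {s0, s2} does.

3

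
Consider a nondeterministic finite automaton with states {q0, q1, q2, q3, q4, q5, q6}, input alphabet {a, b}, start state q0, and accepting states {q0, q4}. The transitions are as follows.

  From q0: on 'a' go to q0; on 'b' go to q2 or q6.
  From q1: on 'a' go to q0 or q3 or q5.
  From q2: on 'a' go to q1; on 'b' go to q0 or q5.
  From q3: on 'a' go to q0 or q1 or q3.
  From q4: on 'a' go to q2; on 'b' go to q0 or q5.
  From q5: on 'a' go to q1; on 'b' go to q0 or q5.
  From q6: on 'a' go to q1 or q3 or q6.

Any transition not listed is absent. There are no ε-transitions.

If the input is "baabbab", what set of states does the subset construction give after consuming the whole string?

{q2, q6}

Start in {q0}.
Read 'b': {q0} → {q2, q6}.
Read 'a': {q2, q6} → {q1, q3, q6}.
Read 'a': {q1, q3, q6} → {q0, q1, q3, q5, q6}.
Read 'b': {q0, q1, q3, q5, q6} → {q0, q2, q5, q6}.
Read 'b': {q0, q2, q5, q6} → {q0, q2, q5, q6}.
Read 'a': {q0, q2, q5, q6} → {q0, q1, q3, q6}.
Read 'b': {q0, q1, q3, q6} → {q2, q6}.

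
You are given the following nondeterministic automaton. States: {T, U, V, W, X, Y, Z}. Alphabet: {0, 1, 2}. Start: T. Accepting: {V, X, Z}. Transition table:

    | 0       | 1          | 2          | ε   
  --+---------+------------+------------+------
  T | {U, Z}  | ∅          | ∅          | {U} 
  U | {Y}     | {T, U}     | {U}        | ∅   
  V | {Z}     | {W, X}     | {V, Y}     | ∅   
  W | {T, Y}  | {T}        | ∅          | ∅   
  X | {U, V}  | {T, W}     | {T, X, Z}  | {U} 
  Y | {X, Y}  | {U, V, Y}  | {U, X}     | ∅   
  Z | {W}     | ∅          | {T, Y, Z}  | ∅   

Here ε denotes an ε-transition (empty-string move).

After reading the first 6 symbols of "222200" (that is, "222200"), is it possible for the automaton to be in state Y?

Yes

Start: ε-closure({T}) = {T, U}.
Read '2': T→∅, U→{U}; now {U}.
Read '2': U→{U}; now {U}.
Read '2': U→{U}; now {U}.
Read '2': U→{U}; now {U}.
Read '0': U→{Y}; now {Y}.
Read '0': Y→{X, Y}; union {X, Y}; ε-closure = {U, X, Y}.
State Y is in {U, X, Y}.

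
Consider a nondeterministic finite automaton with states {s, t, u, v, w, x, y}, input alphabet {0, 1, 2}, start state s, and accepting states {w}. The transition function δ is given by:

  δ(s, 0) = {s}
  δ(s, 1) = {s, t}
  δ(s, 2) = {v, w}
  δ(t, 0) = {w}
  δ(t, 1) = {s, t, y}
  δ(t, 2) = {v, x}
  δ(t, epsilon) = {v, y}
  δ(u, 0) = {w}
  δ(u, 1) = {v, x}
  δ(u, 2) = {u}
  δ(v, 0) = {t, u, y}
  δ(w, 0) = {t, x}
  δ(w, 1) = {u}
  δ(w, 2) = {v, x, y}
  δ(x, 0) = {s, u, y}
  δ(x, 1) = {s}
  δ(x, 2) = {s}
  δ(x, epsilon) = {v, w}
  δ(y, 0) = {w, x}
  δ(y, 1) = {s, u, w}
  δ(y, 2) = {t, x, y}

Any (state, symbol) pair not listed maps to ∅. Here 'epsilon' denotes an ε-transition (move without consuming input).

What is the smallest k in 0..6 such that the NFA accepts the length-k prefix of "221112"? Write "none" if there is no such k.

Start in {s}.
Read '2': s→{v, w}; now {v, w}.
None of the earlier sets intersect F, but {v, w} does.

1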